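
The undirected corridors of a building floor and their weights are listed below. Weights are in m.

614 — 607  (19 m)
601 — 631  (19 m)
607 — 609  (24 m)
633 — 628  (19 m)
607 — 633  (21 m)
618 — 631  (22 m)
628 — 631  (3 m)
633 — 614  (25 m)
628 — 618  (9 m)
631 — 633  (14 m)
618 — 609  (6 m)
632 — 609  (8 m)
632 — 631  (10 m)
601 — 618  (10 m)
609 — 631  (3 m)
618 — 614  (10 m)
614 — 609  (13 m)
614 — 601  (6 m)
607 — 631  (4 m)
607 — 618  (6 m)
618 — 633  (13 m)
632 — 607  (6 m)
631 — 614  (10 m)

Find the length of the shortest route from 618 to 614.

Enumerating some paths:
618 → 601 → 614: 10+6 = 16
618 → 614: 10 = 10
The minimum is 10 m via 618 → 614.

10 m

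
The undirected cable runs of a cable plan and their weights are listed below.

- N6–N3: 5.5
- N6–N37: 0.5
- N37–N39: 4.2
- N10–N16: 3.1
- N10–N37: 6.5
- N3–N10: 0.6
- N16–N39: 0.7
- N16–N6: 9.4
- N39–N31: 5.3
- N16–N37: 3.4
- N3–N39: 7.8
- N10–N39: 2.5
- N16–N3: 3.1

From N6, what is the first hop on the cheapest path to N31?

Compare a few routes:
N6 → N37 → N39 → N31: 0.5+4.2+5.3 = 10
N6 → N37 → N16 → N39 → N31: 0.5+3.4+0.7+5.3 = 9.9
The minimum is 9.9 via N6 → N37 → N16 → N39 → N31.
So from N6 the first move is to N37.

N37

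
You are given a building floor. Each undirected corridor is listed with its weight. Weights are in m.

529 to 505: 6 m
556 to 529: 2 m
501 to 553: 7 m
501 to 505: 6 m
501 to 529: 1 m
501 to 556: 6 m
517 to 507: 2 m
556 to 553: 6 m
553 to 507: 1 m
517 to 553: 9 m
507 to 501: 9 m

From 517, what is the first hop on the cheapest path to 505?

Enumerating some paths:
517–507–553–501–505: 2+1+7+6 = 16
517–507–501–505: 2+9+6 = 17
The minimum is 16 m via 517–507–553–501–505.
So from 517 the first move is to 507.

507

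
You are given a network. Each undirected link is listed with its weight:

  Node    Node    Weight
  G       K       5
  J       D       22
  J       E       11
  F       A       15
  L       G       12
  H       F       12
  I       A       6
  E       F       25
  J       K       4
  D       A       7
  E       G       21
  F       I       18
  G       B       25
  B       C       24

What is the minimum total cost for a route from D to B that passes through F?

92

Shortest D→F: D–A–F = 22
Best F to B: F–E–J–K–G–B costing 70
Total via F: 22 + 70 = 92.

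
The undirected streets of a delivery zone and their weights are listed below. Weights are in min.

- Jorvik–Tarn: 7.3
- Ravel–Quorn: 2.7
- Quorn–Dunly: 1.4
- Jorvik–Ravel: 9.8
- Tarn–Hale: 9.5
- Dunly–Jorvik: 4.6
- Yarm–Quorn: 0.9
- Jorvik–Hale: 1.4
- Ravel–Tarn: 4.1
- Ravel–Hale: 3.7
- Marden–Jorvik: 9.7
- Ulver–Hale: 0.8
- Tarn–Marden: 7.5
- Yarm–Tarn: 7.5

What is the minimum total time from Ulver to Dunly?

6.8 min

Shortest distances from Ulver:
Ulver: 0
Hale: 0.8  (via Ulver)
Jorvik: 2.2  (via Hale)
Ravel: 4.5  (via Hale)
Dunly: 6.8  (via Jorvik)
Shortest route: Ulver–Hale–Jorvik–Dunly = 6.8 min.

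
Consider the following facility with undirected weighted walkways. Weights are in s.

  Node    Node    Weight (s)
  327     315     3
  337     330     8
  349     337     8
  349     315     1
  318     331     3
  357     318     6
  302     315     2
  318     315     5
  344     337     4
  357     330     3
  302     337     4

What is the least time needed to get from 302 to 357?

Enumerating some paths:
302–315–349–337–330–357: 2+1+8+8+3 = 22
302–337–330–357: 4+8+3 = 15
302–315–318–357: 2+5+6 = 13
302–337–349–315–318–357: 4+8+1+5+6 = 24
Cheapest is 302–315–318–357 at 13 s.

13 s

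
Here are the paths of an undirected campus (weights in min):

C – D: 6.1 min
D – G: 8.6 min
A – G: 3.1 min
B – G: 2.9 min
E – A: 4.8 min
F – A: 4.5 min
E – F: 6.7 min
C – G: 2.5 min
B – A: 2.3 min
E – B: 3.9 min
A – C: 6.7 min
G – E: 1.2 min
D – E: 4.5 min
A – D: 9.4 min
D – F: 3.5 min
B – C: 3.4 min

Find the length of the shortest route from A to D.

Enumerating some paths:
A - F - D: 4.5+3.5 = 8
A - G - E - D: 3.1+1.2+4.5 = 8.8
The minimum is 8 min via A - F - D.

8 min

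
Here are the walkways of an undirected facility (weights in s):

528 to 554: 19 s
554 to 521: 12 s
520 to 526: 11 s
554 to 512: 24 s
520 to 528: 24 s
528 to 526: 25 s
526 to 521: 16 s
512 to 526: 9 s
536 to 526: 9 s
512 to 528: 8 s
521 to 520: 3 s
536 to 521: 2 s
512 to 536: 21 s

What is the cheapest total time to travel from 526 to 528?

17 s

Enumerating some paths:
526 - 528: 25 = 25
526 - 520 - 528: 11+24 = 35
526 - 536 - 521 - 520 - 528: 9+2+3+24 = 38
526 - 512 - 528: 9+8 = 17
Cheapest is 526 - 512 - 528 at 17 s.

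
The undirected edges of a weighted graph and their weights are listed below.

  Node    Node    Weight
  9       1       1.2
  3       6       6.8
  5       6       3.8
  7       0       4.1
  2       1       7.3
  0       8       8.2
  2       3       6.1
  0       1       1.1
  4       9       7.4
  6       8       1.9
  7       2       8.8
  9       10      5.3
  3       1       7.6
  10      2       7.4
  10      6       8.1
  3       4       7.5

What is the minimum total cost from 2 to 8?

Enumerating some paths:
2–1–0–8: 7.3+1.1+8.2 = 16.6
2–10–6–8: 7.4+8.1+1.9 = 17.4
2–7–0–8: 8.8+4.1+8.2 = 21.1
2–3–6–8: 6.1+6.8+1.9 = 14.8
The minimum is 14.8 via 2–3–6–8.

14.8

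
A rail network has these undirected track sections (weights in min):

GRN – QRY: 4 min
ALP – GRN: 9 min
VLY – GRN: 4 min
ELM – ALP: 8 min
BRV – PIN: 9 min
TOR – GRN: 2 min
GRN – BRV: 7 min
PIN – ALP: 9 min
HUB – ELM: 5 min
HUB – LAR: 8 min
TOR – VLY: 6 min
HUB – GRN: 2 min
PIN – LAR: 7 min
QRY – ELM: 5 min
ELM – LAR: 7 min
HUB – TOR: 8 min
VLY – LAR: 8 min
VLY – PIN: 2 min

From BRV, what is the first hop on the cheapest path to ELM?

GRN

Enumerating some paths:
BRV - GRN - HUB - ELM: 7+2+5 = 14
BRV - GRN - QRY - ELM: 7+4+5 = 16
BRV - PIN - VLY - GRN - HUB - ELM: 9+2+4+2+5 = 22
The minimum is 14 min via BRV - GRN - HUB - ELM.
So from BRV the first move is to GRN.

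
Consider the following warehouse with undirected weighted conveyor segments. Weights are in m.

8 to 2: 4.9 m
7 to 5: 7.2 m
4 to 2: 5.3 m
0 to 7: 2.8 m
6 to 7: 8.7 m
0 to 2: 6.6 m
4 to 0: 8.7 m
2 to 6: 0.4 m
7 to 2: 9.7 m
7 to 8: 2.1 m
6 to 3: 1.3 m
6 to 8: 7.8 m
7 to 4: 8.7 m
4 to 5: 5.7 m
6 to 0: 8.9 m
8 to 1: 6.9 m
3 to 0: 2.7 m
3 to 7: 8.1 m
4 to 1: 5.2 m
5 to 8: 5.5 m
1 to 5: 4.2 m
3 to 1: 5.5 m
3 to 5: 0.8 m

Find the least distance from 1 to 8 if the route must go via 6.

Best 1 to 6: 1 → 5 → 3 → 6 costing 6.3
Best 6 to 8: 6 → 2 → 8 costing 5.3
Total via 6: 6.3 + 5.3 = 11.6 m.

11.6 m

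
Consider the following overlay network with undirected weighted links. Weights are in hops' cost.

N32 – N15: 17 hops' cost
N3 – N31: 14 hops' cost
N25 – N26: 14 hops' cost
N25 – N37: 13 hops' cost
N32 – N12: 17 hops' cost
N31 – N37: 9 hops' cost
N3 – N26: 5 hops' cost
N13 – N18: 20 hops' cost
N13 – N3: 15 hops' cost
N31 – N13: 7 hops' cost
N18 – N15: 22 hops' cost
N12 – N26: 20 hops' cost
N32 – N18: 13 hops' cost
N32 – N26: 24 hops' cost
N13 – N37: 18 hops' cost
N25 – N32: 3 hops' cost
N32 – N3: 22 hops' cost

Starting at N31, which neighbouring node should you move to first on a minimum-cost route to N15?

N37

Candidate routes:
N31 - N13 - N18 - N15: 7+20+22 = 49
N31 - N3 - N26 - N25 - N32 - N15: 14+5+14+3+17 = 53
N31 - N37 - N25 - N32 - N15: 9+13+3+17 = 42
Cheapest is N31 - N37 - N25 - N32 - N15 at 42 hops' cost.
So from N31 the first move is to N37.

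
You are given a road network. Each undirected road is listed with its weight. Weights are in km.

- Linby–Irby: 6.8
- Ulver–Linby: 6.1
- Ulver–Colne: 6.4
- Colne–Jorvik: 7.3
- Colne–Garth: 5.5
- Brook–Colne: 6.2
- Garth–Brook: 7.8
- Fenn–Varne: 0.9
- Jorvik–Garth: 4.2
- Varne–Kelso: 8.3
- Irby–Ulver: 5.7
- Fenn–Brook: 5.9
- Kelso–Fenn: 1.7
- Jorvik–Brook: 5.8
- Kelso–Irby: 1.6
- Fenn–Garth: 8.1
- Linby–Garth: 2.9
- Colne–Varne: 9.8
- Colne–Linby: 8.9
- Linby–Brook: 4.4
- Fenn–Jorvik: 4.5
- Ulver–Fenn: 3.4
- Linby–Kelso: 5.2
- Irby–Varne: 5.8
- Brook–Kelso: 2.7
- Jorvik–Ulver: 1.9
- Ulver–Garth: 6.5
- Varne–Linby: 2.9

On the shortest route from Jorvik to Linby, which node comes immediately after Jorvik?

Candidate routes:
Jorvik → Fenn → Varne → Linby: 4.5+0.9+2.9 = 8.3
Jorvik → Garth → Linby: 4.2+2.9 = 7.1
Jorvik → Ulver → Linby: 1.9+6.1 = 8
The minimum is 7.1 km via Jorvik → Garth → Linby.
So from Jorvik the first move is to Garth.

Garth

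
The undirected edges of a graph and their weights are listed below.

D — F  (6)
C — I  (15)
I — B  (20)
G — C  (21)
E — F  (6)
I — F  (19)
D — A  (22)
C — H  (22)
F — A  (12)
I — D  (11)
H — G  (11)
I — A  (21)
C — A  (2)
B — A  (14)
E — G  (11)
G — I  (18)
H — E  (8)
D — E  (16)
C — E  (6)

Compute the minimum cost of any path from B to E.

Settle nodes by increasing distance from B:
B: 0
A: 14  (via B)
C: 16  (via A)
I: 20  (via B)
E: 22  (via C)
Shortest route: B → A → C → E = 22.

22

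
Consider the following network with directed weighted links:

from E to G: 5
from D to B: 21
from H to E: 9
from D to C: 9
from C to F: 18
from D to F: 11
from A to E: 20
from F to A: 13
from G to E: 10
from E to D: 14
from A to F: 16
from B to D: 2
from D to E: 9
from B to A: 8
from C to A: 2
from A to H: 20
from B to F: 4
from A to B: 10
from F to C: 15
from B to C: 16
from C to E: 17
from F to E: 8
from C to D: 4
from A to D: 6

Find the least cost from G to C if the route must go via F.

50

Best G to F: G → E → D → F costing 35
Best F to C: F → C costing 15
Total via F: 35 + 15 = 50.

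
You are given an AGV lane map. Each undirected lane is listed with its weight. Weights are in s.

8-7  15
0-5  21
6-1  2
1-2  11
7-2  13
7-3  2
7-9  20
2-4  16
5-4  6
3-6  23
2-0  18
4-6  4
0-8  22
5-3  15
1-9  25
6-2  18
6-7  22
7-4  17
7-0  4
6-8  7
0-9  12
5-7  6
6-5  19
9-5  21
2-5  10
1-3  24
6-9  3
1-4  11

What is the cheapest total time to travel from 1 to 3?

20 s

Shortest distances from 1:
1: 0
6: 2  (via 1)
9: 5  (via 6)
4: 6  (via 6)
8: 9  (via 6)
2: 11  (via 1)
5: 12  (via 4)
0: 17  (via 9)
7: 18  (via 5)
3: 20  (via 7)
Shortest route: 1 → 6 → 4 → 5 → 7 → 3 = 20 s.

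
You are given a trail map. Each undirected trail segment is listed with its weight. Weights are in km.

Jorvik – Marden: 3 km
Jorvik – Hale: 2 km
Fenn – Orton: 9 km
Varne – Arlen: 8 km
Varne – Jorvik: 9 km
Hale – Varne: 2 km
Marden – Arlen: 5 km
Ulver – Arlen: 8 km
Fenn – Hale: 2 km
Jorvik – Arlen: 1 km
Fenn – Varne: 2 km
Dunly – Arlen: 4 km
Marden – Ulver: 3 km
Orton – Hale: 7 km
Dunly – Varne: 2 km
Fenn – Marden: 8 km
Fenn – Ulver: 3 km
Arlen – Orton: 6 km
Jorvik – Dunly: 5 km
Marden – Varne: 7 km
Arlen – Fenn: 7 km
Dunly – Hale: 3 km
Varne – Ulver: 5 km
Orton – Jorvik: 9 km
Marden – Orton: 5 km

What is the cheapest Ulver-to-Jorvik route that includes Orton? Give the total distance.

Best Ulver to Orton: Ulver → Marden → Orton costing 8
Shortest Orton→Jorvik: Orton → Arlen → Jorvik = 7
Total via Orton: 8 + 7 = 15 km.

15 km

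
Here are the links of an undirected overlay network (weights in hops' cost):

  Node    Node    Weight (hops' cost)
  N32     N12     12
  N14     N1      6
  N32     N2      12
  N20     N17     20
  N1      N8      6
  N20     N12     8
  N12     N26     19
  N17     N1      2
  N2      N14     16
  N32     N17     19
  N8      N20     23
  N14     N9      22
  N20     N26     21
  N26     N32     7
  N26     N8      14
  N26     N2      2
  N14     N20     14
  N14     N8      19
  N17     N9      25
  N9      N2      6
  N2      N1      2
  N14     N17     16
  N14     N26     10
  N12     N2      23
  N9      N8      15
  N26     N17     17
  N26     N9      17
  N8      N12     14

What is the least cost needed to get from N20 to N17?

20 hops' cost

Running Dijkstra from N20:
N20: 0
N12: 8  (via N20)
N14: 14  (via N20)
N32: 20  (via N12)
N17: 20  (via N20)
Shortest route: N20–N17 = 20 hops' cost.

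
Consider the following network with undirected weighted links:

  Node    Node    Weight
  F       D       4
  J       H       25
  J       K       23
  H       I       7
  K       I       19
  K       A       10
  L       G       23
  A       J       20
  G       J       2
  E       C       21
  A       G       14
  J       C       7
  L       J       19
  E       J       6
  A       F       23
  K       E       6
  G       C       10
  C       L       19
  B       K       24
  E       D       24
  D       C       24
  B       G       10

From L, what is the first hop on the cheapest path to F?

Candidate routes:
L - J - C - D - F: 19+7+24+4 = 54
L - C - D - F: 19+24+4 = 47
L - J - E - D - F: 19+6+24+4 = 53
Cheapest is L - C - D - F at 47.
So from L the first move is to C.

C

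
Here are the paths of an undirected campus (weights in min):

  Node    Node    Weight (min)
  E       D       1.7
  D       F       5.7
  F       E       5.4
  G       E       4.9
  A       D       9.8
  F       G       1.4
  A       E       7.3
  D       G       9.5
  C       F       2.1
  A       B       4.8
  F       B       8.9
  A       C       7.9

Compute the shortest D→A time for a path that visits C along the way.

15.7 min

Best D to C: D → F → C costing 7.8
Shortest C→A: C → A = 7.9
Total via C: 7.8 + 7.9 = 15.7 min.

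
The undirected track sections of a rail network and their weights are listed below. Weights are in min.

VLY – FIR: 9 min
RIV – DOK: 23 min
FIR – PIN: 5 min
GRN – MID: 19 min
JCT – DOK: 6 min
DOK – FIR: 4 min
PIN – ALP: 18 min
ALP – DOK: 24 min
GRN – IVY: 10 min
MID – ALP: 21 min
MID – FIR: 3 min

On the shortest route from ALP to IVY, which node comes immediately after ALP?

MID

Candidate routes:
ALP–MID–GRN–IVY: 21+19+10 = 50
ALP–PIN–FIR–MID–GRN–IVY: 18+5+3+19+10 = 55
Cheapest is ALP–MID–GRN–IVY at 50 min.
So from ALP the first move is to MID.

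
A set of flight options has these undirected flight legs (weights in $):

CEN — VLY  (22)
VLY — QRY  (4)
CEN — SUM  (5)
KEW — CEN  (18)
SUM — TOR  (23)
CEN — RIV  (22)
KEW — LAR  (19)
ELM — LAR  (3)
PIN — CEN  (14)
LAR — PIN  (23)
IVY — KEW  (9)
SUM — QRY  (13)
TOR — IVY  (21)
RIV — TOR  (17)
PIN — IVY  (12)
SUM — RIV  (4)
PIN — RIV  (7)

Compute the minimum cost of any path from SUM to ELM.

$37

Compare a few routes:
SUM - RIV - PIN - LAR - ELM: 4+7+23+3 = 37
SUM - CEN - KEW - LAR - ELM: 5+18+19+3 = 45
Cheapest is SUM - RIV - PIN - LAR - ELM at $37.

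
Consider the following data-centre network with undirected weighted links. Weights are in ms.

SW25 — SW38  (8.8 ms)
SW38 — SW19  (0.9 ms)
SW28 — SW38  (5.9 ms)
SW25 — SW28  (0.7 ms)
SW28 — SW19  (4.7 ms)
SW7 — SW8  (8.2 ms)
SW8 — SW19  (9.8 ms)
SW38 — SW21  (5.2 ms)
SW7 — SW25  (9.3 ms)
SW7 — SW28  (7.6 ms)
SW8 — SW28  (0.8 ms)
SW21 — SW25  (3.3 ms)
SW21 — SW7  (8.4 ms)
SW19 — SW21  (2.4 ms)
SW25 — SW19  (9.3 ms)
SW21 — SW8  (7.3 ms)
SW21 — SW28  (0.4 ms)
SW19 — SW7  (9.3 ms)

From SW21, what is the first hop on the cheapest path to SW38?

SW19

Enumerating some paths:
SW21 - SW19 - SW38: 2.4+0.9 = 3.3
SW21 - SW38: 5.2 = 5.2
The minimum is 3.3 ms via SW21 - SW19 - SW38.
So from SW21 the first move is to SW19.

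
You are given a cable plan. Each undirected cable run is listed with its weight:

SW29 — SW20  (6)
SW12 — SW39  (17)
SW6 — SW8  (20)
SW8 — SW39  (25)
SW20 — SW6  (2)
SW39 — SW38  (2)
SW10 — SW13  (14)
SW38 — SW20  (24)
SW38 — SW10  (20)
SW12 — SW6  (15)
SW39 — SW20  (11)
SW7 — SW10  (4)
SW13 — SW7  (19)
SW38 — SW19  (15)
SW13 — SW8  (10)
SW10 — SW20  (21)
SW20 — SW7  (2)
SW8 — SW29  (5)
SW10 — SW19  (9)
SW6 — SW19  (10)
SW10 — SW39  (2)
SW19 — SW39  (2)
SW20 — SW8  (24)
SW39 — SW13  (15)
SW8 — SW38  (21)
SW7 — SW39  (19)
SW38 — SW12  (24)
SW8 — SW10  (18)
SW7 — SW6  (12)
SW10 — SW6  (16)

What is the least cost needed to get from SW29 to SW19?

16

Enumerating some paths:
SW29 → SW20 → SW6 → SW19: 6+2+10 = 18
SW29 → SW20 → SW7 → SW10 → SW39 → SW19: 6+2+4+2+2 = 16
Cheapest is SW29 → SW20 → SW7 → SW10 → SW39 → SW19 at 16.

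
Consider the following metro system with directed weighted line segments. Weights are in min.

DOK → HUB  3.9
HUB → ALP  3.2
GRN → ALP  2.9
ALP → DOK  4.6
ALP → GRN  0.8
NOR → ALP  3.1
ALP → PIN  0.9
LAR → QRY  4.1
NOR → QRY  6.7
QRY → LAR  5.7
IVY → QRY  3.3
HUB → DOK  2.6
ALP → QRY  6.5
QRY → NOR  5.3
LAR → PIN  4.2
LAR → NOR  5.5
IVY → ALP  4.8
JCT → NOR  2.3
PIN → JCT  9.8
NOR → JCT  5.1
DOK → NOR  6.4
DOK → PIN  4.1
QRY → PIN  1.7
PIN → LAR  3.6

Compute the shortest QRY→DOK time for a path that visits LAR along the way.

18.5 min

Shortest QRY→LAR: QRY–PIN–LAR = 5.3
Shortest LAR→DOK: LAR–NOR–ALP–DOK = 13.2
Total via LAR: 5.3 + 13.2 = 18.5 min.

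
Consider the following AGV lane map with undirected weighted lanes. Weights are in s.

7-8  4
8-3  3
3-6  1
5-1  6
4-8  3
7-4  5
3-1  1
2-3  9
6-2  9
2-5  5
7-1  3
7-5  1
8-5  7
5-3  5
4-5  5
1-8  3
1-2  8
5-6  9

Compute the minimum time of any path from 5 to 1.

4 s

Running Dijkstra from 5:
5: 0
7: 1  (via 5)
1: 4  (via 7)
Shortest route: 5 → 7 → 1 = 4 s.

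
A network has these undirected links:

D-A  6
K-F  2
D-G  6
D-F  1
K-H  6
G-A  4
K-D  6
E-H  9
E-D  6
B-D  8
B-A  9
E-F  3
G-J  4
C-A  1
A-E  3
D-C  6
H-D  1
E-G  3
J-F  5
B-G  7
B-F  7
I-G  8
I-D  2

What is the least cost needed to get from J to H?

Running Dijkstra from J:
J: 0
G: 4  (via J)
F: 5  (via J)
D: 6  (via F)
E: 7  (via G)
H: 7  (via D)
Shortest route: J–F–D–H = 7.

7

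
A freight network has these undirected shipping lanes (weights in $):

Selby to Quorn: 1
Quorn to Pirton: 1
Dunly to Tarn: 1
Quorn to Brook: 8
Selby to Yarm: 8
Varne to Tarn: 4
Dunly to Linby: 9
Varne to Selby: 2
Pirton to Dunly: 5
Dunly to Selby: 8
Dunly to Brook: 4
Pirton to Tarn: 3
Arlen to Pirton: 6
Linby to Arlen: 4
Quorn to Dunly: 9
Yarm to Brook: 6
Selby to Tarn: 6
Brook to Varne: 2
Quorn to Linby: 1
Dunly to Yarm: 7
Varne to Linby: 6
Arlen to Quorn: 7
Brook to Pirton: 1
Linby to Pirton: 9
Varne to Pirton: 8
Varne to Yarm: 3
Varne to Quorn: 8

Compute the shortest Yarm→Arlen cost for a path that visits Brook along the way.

Shortest Yarm→Brook: Yarm → Varne → Brook = 5
Shortest Brook→Arlen: Brook → Pirton → Arlen = 7
Total via Brook: 5 + 7 = $12.

$12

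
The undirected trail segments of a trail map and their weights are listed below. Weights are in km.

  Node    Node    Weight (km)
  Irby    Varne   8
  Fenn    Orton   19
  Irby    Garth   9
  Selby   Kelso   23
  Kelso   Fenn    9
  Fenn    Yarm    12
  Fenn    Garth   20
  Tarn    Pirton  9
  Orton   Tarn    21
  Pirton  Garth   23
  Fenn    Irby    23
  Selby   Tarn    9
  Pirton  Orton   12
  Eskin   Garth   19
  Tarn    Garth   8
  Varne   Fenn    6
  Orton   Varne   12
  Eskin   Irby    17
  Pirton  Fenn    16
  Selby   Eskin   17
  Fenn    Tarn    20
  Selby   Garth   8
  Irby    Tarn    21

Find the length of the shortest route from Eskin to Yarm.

43 km

Compare a few routes:
Eskin–Irby–Varne–Fenn–Yarm: 17+8+6+12 = 43
Eskin–Irby–Fenn–Yarm: 17+23+12 = 52
Eskin–Garth–Fenn–Yarm: 19+20+12 = 51
The minimum is 43 km via Eskin–Irby–Varne–Fenn–Yarm.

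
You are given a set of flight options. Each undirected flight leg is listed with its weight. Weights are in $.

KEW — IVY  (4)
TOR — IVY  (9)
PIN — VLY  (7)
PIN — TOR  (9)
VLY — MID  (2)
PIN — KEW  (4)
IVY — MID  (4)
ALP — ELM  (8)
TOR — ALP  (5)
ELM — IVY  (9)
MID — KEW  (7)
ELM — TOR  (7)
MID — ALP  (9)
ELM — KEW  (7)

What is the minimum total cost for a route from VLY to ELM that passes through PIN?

Shortest VLY→PIN: VLY → PIN = 7
Shortest PIN→ELM: PIN → KEW → ELM = 11
Total via PIN: 7 + 11 = $18.

$18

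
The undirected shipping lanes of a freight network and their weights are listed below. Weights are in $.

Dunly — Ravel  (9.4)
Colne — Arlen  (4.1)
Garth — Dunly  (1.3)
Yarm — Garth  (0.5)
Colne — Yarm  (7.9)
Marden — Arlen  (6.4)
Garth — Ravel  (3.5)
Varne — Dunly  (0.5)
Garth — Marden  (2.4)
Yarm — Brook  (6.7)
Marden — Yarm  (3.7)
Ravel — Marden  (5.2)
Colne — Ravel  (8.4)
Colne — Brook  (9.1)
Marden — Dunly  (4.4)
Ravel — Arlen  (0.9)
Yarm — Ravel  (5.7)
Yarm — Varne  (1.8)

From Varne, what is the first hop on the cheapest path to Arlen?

Candidate routes:
Varne–Dunly–Garth–Ravel–Arlen: 0.5+1.3+3.5+0.9 = 6.2
Varne–Yarm–Garth–Ravel–Arlen: 1.8+0.5+3.5+0.9 = 6.7
Cheapest is Varne–Dunly–Garth–Ravel–Arlen at $6.2.
So from Varne the first move is to Dunly.

Dunly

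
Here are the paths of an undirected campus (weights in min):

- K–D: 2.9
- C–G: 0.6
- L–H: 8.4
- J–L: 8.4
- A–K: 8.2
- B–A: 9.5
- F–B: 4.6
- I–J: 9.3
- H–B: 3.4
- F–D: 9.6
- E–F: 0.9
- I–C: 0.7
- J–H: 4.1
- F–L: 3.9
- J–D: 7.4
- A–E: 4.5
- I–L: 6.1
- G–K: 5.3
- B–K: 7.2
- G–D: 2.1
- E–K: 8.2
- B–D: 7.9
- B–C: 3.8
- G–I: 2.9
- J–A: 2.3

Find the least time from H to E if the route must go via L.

Best H to L: H–L costing 8.4
Best L to E: L–F–E costing 4.8
Total via L: 8.4 + 4.8 = 13.2 min.

13.2 min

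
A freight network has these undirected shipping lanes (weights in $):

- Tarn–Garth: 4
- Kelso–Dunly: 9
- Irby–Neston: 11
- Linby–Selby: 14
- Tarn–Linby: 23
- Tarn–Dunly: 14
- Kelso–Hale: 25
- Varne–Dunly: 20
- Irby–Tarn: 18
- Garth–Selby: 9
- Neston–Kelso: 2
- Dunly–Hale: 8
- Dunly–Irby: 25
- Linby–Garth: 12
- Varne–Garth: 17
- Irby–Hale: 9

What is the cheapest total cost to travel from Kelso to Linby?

Settle nodes by increasing distance from Kelso:
Kelso: 0
Neston: 2  (via Kelso)
Dunly: 9  (via Kelso)
Irby: 13  (via Neston)
Hale: 17  (via Dunly)
Tarn: 23  (via Dunly)
Garth: 27  (via Tarn)
Varne: 29  (via Dunly)
Selby: 36  (via Garth)
Linby: 39  (via Garth)
Shortest route: Kelso → Dunly → Tarn → Garth → Linby = $39.

$39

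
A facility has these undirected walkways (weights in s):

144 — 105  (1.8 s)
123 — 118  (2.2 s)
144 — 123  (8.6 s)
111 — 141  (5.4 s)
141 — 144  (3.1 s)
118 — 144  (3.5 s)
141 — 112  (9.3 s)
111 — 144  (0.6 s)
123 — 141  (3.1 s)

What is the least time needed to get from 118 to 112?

Settle nodes by increasing distance from 118:
118: 0
123: 2.2  (via 118)
144: 3.5  (via 118)
111: 4.1  (via 144)
105: 5.3  (via 144)
141: 5.3  (via 123)
112: 14.6  (via 141)
Shortest route: 118–123–141–112 = 14.6 s.

14.6 s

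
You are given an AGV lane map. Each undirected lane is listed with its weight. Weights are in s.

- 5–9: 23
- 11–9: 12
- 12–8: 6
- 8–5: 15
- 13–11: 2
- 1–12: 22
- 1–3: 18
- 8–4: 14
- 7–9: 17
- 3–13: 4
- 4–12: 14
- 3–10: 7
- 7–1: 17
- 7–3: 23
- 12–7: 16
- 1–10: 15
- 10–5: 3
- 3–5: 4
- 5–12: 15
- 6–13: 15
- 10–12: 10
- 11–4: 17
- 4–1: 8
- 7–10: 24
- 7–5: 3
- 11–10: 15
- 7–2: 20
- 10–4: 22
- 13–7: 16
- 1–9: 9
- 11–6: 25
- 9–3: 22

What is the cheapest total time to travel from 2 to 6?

Settle nodes by increasing distance from 2:
2: 0
7: 20  (via 2)
5: 23  (via 7)
10: 26  (via 5)
3: 27  (via 5)
13: 31  (via 3)
11: 33  (via 13)
12: 36  (via 7)
1: 37  (via 7)
9: 37  (via 7)
8: 38  (via 5)
4: 45  (via 1)
6: 46  (via 13)
Shortest route: 2 → 7 → 5 → 3 → 13 → 6 = 46 s.

46 s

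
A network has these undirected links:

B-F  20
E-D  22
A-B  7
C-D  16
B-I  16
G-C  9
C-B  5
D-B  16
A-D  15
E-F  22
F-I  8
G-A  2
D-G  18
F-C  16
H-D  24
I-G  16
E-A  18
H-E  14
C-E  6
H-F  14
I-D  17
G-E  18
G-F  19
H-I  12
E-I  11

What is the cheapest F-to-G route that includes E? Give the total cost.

34

Best F to E: F–I–E costing 19
Shortest E→G: E–C–G = 15
Total via E: 19 + 15 = 34.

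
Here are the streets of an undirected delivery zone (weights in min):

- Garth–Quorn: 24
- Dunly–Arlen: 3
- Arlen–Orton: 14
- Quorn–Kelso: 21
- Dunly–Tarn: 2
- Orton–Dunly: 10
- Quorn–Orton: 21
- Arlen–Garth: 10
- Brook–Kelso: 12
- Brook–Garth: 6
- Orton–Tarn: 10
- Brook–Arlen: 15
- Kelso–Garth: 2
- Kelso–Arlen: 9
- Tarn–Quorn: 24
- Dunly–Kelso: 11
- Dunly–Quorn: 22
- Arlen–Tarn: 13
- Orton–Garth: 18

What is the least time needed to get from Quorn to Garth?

Candidate routes:
Quorn → Kelso → Garth: 21+2 = 23
Quorn → Dunly → Kelso → Garth: 22+11+2 = 35
Quorn → Dunly → Arlen → Garth: 22+3+10 = 35
Quorn → Garth: 24 = 24
Cheapest is Quorn → Kelso → Garth at 23 min.

23 min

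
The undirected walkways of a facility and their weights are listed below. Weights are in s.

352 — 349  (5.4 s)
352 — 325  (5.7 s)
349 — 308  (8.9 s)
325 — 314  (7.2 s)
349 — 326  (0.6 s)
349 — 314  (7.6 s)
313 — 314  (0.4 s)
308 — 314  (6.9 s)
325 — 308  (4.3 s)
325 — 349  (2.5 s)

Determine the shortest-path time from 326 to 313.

8.6 s

Compare a few routes:
326 → 349 → 325 → 314 → 313: 0.6+2.5+7.2+0.4 = 10.7
326 → 349 → 314 → 313: 0.6+7.6+0.4 = 8.6
326 → 349 → 325 → 308 → 314 → 313: 0.6+2.5+4.3+6.9+0.4 = 14.7
Cheapest is 326 → 349 → 314 → 313 at 8.6 s.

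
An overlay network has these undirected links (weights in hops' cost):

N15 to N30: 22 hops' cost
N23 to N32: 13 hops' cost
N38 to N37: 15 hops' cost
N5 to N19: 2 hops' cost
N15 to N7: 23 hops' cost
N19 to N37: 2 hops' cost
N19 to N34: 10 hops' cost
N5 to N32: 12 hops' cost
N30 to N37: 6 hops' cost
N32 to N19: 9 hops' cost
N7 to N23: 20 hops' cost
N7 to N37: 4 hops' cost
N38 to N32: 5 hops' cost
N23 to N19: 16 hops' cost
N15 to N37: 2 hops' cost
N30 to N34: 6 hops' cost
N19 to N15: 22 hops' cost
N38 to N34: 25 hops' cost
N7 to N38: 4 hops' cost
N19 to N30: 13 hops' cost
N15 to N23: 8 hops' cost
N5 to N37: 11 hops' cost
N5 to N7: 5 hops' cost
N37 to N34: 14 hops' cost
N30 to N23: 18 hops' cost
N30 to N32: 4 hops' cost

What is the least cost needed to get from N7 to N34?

Enumerating some paths:
N7–N37–N19–N34: 4+2+10 = 16
N7–N5–N19–N34: 5+2+10 = 17
N7–N37–N34: 4+14 = 18
Cheapest is N7–N37–N19–N34 at 16 hops' cost.

16 hops' cost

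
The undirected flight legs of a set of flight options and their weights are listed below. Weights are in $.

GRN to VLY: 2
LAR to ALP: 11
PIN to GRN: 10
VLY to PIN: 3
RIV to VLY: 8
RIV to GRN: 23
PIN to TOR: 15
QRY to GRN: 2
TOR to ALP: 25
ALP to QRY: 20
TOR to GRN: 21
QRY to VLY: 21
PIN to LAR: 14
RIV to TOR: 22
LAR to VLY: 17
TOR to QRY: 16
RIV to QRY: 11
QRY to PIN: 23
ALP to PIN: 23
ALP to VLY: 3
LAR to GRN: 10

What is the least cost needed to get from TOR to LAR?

Shortest distances from TOR:
TOR: 0
PIN: 15  (via TOR)
QRY: 16  (via TOR)
VLY: 18  (via PIN)
GRN: 18  (via QRY)
ALP: 21  (via VLY)
RIV: 22  (via TOR)
LAR: 28  (via GRN)
Shortest route: TOR → QRY → GRN → LAR = $28.

$28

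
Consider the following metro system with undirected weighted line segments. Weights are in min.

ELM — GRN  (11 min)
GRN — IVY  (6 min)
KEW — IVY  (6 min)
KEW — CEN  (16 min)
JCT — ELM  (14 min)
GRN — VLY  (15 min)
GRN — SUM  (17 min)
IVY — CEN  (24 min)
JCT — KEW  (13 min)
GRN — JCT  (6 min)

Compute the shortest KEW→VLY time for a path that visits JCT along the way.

Best KEW to JCT: KEW–JCT costing 13
Best JCT to VLY: JCT–GRN–VLY costing 21
Total via JCT: 13 + 21 = 34 min.

34 min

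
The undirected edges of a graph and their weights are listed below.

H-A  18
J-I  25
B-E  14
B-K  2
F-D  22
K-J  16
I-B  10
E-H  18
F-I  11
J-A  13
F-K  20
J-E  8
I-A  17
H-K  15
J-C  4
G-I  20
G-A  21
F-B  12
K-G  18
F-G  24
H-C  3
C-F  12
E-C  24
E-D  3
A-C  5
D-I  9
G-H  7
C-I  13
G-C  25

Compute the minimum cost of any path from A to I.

17

Compare a few routes:
A → I: 17 = 17
A → C → F → I: 5+12+11 = 28
A → C → J → E → D → I: 5+4+8+3+9 = 29
A → C → I: 5+13 = 18
Cheapest is A → I at 17.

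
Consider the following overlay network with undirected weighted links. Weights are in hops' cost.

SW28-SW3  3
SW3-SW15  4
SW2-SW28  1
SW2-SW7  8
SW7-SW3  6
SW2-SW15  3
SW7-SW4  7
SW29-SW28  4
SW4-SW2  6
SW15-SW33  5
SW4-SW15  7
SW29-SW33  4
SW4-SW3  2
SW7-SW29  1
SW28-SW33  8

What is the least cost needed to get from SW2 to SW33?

8 hops' cost

Shortest distances from SW2:
SW2: 0
SW28: 1  (via SW2)
SW15: 3  (via SW2)
SW3: 4  (via SW28)
SW29: 5  (via SW28)
SW4: 6  (via SW2)
SW7: 6  (via SW29)
SW33: 8  (via SW15)
Shortest route: SW2 → SW15 → SW33 = 8 hops' cost.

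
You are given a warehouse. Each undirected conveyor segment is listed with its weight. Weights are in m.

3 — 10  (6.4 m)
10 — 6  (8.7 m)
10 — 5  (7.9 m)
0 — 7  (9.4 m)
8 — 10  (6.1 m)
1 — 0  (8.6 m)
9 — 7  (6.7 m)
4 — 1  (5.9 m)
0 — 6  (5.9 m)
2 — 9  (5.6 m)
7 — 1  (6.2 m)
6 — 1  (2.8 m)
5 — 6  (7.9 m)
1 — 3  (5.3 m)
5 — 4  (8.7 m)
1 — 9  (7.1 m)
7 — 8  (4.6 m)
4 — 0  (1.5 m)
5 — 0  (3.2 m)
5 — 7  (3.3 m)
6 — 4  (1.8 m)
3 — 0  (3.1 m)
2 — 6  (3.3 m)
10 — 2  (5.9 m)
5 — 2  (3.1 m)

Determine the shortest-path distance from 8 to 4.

Enumerating some paths:
8–7–1–6–4: 4.6+6.2+2.8+1.8 = 15.4
8–7–0–4: 4.6+9.4+1.5 = 15.5
8–7–5–2–6–4: 4.6+3.3+3.1+3.3+1.8 = 16.1
8–7–5–0–4: 4.6+3.3+3.2+1.5 = 12.6
Cheapest is 8–7–5–0–4 at 12.6 m.

12.6 m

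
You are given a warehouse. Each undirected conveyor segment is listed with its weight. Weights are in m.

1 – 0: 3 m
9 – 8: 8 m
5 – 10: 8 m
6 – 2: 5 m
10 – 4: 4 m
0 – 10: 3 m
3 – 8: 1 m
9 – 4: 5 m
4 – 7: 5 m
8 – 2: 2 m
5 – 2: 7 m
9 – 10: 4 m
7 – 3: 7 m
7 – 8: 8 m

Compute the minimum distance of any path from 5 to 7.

Settle nodes by increasing distance from 5:
5: 0
2: 7  (via 5)
10: 8  (via 5)
8: 9  (via 2)
3: 10  (via 8)
0: 11  (via 10)
4: 12  (via 10)
6: 12  (via 2)
9: 12  (via 10)
1: 14  (via 0)
7: 17  (via 8)
Shortest route: 5–2–8–7 = 17 m.

17 m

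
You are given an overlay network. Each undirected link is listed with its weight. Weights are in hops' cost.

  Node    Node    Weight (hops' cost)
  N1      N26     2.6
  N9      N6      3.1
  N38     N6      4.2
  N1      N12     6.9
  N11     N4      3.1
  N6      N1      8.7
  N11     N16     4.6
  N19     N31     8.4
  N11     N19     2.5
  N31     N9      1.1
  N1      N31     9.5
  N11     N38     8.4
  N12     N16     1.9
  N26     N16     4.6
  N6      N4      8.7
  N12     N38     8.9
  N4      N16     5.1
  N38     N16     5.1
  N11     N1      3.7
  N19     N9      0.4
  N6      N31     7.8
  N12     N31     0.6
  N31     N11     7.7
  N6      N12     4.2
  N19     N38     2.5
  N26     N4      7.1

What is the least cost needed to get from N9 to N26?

Compare a few routes:
N9–N31–N12–N16–N26: 1.1+0.6+1.9+4.6 = 8.2
N9–N31–N12–N1–N26: 1.1+0.6+6.9+2.6 = 11.2
N9–N19–N11–N1–N26: 0.4+2.5+3.7+2.6 = 9.2
The minimum is 8.2 hops' cost via N9–N31–N12–N16–N26.

8.2 hops' cost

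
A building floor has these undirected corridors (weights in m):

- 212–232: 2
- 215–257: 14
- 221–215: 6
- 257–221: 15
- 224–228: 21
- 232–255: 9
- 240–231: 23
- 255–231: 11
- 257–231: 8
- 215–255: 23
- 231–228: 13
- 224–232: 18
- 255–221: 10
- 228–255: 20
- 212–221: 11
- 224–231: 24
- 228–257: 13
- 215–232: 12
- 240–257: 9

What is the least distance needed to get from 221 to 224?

31 m

Enumerating some paths:
221 → 255 → 232 → 224: 10+9+18 = 37
221 → 215 → 232 → 224: 6+12+18 = 36
221 → 255 → 231 → 224: 10+11+24 = 45
221 → 212 → 232 → 224: 11+2+18 = 31
The minimum is 31 m via 221 → 212 → 232 → 224.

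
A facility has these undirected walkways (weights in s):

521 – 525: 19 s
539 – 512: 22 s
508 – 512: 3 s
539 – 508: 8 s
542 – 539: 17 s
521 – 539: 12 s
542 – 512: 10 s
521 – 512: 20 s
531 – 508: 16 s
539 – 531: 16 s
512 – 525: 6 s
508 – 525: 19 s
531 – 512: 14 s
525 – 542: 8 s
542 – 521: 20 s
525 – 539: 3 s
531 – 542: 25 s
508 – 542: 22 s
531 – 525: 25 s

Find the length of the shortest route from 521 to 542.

Enumerating some paths:
521 → 542: 20 = 20
521 → 539 → 525 → 542: 12+3+8 = 23
Cheapest is 521 → 542 at 20 s.

20 s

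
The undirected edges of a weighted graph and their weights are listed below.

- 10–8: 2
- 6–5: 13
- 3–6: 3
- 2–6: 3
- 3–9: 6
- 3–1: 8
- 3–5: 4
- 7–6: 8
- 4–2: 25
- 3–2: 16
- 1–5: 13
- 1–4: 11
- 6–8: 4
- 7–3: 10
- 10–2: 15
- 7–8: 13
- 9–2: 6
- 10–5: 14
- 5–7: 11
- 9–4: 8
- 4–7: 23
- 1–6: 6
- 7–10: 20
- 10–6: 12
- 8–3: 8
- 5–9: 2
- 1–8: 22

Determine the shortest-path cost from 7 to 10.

14

Enumerating some paths:
7 → 8 → 10: 13+2 = 15
7 → 6 → 8 → 10: 8+4+2 = 14
Cheapest is 7 → 6 → 8 → 10 at 14.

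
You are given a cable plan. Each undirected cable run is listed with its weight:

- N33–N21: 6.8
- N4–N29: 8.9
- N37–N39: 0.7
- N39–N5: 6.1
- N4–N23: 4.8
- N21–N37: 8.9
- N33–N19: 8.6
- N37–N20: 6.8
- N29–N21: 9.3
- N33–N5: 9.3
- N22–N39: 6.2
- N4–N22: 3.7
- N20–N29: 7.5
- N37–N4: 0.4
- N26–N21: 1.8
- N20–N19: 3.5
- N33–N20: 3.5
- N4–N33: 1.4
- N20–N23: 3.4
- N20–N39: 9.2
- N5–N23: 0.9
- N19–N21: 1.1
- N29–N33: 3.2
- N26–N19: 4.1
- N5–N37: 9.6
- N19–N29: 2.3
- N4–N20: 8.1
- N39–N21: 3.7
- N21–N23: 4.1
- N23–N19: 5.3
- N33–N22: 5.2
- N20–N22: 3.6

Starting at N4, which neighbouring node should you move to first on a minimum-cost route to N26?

Candidate routes:
N4 - N37 - N39 - N21 - N26: 0.4+0.7+3.7+1.8 = 6.6
N4 - N37 - N39 - N21 - N19 - N26: 0.4+0.7+3.7+1.1+4.1 = 10
N4 - N33 - N29 - N19 - N21 - N26: 1.4+3.2+2.3+1.1+1.8 = 9.8
Cheapest is N4 - N37 - N39 - N21 - N26 at 6.6.
So from N4 the first move is to N37.

N37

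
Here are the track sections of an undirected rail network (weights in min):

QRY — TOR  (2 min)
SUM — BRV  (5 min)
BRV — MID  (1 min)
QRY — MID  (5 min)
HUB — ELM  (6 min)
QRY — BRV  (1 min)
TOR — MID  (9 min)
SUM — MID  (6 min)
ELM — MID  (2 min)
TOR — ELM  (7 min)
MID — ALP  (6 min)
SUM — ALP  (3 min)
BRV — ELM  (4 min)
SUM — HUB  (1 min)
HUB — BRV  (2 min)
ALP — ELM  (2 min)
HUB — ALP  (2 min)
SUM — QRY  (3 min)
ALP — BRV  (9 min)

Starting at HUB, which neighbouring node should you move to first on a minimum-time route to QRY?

BRV

Enumerating some paths:
HUB → SUM → QRY: 1+3 = 4
HUB → SUM → BRV → QRY: 1+5+1 = 7
HUB → BRV → QRY: 2+1 = 3
The minimum is 3 min via HUB → BRV → QRY.
So from HUB the first move is to BRV.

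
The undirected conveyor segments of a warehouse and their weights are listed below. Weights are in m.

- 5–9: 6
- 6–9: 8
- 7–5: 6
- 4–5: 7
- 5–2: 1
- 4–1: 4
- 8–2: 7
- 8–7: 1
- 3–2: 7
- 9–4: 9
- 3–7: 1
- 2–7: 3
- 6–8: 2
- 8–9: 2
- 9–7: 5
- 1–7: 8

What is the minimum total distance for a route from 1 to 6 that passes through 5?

18 m

Best 1 to 5: 1 → 4 → 5 costing 11
Best 5 to 6: 5 → 2 → 7 → 8 → 6 costing 7
Total via 5: 11 + 7 = 18 m.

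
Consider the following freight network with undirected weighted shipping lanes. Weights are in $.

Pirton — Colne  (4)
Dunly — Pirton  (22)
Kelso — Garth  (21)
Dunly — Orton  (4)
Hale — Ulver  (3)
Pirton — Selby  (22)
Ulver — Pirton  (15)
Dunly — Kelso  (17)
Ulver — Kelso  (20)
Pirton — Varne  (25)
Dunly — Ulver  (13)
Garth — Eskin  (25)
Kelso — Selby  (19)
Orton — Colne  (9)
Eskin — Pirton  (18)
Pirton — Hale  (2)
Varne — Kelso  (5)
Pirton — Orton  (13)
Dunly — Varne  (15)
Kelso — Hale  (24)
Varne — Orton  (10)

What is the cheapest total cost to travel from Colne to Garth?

$45

Compare a few routes:
Colne–Pirton–Eskin–Garth: 4+18+25 = 47
Colne–Orton–Varne–Kelso–Garth: 9+10+5+21 = 45
Cheapest is Colne–Orton–Varne–Kelso–Garth at $45.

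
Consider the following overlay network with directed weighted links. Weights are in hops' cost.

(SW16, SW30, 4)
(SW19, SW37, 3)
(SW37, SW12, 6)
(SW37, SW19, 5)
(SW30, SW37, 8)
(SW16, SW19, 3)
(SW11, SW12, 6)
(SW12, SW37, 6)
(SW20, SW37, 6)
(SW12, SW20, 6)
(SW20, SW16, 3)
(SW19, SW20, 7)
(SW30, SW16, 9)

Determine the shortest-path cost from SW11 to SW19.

17 hops' cost

Candidate routes:
SW11–SW12–SW20–SW16–SW19: 6+6+3+3 = 18
SW11–SW12–SW20–SW16–SW30–SW37–SW19: 6+6+3+4+8+5 = 32
SW11–SW12–SW20–SW37–SW19: 6+6+6+5 = 23
SW11–SW12–SW37–SW19: 6+6+5 = 17
The minimum is 17 hops' cost via SW11–SW12–SW37–SW19.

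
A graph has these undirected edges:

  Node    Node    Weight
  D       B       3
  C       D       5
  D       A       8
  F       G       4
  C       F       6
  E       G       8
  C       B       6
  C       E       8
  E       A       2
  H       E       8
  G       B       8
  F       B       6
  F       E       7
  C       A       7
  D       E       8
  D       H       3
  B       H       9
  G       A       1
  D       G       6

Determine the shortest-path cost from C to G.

8

Settle nodes by increasing distance from C:
C: 0
D: 5  (via C)
B: 6  (via C)
F: 6  (via C)
A: 7  (via C)
E: 8  (via C)
G: 8  (via A)
Shortest route: C–A–G = 8.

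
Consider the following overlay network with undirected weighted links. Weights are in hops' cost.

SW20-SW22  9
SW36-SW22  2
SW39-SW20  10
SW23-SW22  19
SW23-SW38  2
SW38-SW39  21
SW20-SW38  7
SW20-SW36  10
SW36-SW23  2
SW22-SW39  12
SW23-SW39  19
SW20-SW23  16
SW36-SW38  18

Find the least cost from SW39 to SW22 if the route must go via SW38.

Best SW39 to SW38: SW39 → SW20 → SW38 costing 17
Shortest SW38→SW22: SW38 → SW23 → SW36 → SW22 = 6
Total via SW38: 17 + 6 = 23 hops' cost.

23 hops' cost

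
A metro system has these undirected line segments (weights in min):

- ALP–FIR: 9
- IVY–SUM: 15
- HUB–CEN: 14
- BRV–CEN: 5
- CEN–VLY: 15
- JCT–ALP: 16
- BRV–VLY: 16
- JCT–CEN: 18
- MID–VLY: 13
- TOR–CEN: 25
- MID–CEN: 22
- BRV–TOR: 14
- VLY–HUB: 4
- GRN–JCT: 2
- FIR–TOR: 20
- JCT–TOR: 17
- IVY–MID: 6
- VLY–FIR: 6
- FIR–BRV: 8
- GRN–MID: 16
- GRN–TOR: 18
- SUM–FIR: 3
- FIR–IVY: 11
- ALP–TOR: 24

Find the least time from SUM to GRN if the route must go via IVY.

Shortest SUM→IVY: SUM → FIR → IVY = 14
Best IVY to GRN: IVY → MID → GRN costing 22
Total via IVY: 14 + 22 = 36 min.

36 min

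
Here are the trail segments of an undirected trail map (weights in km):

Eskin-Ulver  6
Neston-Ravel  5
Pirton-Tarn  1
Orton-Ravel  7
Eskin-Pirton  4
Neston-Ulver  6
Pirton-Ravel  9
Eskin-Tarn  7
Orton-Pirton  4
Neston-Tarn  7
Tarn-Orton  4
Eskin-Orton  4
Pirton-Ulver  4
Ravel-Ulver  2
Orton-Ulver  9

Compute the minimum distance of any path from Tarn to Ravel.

7 km

Enumerating some paths:
Tarn–Orton–Ravel: 4+7 = 11
Tarn–Pirton–Ravel: 1+9 = 10
Tarn–Pirton–Ulver–Ravel: 1+4+2 = 7
Tarn–Neston–Ravel: 7+5 = 12
Cheapest is Tarn–Pirton–Ulver–Ravel at 7 km.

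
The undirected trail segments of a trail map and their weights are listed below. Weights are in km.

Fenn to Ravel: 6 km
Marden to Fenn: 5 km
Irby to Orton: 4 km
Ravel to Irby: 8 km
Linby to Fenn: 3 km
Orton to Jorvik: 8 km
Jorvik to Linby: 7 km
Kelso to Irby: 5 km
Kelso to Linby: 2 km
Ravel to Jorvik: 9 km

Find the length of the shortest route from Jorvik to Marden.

15 km

Candidate routes:
Jorvik–Orton–Irby–Ravel–Fenn–Marden: 8+4+8+6+5 = 31
Jorvik–Linby–Fenn–Marden: 7+3+5 = 15
Jorvik–Orton–Irby–Kelso–Linby–Fenn–Marden: 8+4+5+2+3+5 = 27
Jorvik–Ravel–Fenn–Marden: 9+6+5 = 20
Cheapest is Jorvik–Linby–Fenn–Marden at 15 km.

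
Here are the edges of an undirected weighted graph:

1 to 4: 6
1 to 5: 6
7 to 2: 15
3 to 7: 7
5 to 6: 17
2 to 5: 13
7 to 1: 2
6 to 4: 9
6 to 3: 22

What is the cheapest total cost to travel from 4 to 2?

23

Shortest distances from 4:
4: 0
1: 6  (via 4)
7: 8  (via 1)
6: 9  (via 4)
5: 12  (via 1)
3: 15  (via 7)
2: 23  (via 7)
Shortest route: 4 → 1 → 7 → 2 = 23.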